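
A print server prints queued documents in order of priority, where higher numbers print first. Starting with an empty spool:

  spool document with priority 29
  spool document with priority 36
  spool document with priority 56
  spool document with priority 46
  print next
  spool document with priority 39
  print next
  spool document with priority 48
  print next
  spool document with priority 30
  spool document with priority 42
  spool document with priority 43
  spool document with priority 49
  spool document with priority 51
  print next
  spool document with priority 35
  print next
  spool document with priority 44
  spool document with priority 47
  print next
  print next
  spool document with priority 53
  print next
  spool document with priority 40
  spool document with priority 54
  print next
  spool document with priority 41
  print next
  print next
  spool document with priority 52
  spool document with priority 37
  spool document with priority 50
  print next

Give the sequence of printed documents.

56 → 46 → 48 → 51 → 49 → 47 → 44 → 53 → 54 → 43 → 42 → 52

insert 29 → {29}
insert 36 → {36, 29}
insert 56 → {56, 36, 29}
insert 46 → {56, 46, 36, 29}
print next → 56; now {46, 36, 29}
insert 39 → {46, 39, 36, 29}
print next → 46; now {39, 36, 29}
insert 48 → {48, 39, 36, 29}
print next → 48; now {39, 36, 29}
insert 30 → {39, 36, 30, 29}
insert 42 → {42, 39, 36, 30, 29}
insert 43 → {43, 42, 39, 36, 30, 29}
insert 49 → {49, 43, 42, 39, 36, 30, 29}
insert 51 → {51, 49, 43, 42, 39, 36, 30, 29}
print next → 51; now {49, 43, 42, 39, 36, 30, 29}
insert 35 → {49, 43, 42, 39, 36, 35, 30, 29}
print next → 49; now {43, 42, 39, 36, 35, 30, 29}
insert 44 → {44, 43, 42, 39, 36, 35, 30, 29}
insert 47 → {47, 44, 43, 42, 39, 36, 35, 30, 29}
print next → 47; now {44, 43, 42, 39, 36, 35, 30, 29}
print next → 44; now {43, 42, 39, 36, 35, 30, 29}
insert 53 → {53, 43, 42, 39, 36, 35, 30, 29}
print next → 53; now {43, 42, 39, 36, 35, 30, 29}
insert 40 → {43, 42, 40, 39, 36, 35, 30, 29}
insert 54 → {54, 43, 42, 40, 39, 36, 35, 30, 29}
print next → 54; now {43, 42, 40, 39, 36, 35, 30, 29}
insert 41 → {43, 42, 41, 40, 39, 36, 35, 30, 29}
print next → 43; now {42, 41, 40, 39, 36, 35, 30, 29}
print next → 42; now {41, 40, 39, 36, 35, 30, 29}
insert 52 → {52, 41, 40, 39, 36, 35, 30, 29}
insert 37 → {52, 41, 40, 39, 37, 36, 35, 30, 29}
insert 50 → {52, 50, 41, 40, 39, 37, 36, 35, 30, 29}
print next → 52; now {50, 41, 40, 39, 37, 36, 35, 30, 29}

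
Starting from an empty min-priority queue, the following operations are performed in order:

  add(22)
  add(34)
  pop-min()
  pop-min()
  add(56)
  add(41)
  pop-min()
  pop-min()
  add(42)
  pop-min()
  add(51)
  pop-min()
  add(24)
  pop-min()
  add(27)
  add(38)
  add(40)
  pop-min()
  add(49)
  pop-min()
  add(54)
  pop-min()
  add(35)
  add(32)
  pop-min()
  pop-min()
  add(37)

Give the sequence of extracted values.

insert 22 → {22}
insert 34 → {22, 34}
pop-min → 22; now {34}
pop-min → 34; now {}
insert 56 → {56}
insert 41 → {41, 56}
pop-min → 41; now {56}
pop-min → 56; now {}
insert 42 → {42}
pop-min → 42; now {}
insert 51 → {51}
pop-min → 51; now {}
insert 24 → {24}
pop-min → 24; now {}
insert 27 → {27}
insert 38 → {27, 38}
insert 40 → {27, 38, 40}
pop-min → 27; now {38, 40}
insert 49 → {38, 40, 49}
pop-min → 38; now {40, 49}
insert 54 → {40, 49, 54}
pop-min → 40; now {49, 54}
insert 35 → {35, 49, 54}
insert 32 → {32, 35, 49, 54}
pop-min → 32; now {35, 49, 54}
pop-min → 35; now {49, 54}
insert 37 → {37, 49, 54}

[22, 34, 41, 56, 42, 51, 24, 27, 38, 40, 32, 35]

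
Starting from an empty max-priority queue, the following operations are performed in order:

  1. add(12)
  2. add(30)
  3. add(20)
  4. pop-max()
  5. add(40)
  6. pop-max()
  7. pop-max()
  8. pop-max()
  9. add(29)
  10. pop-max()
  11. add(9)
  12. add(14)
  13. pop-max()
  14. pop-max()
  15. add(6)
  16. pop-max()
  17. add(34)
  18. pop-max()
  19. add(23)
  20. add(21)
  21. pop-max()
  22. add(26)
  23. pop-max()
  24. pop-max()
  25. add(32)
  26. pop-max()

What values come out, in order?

insert 12 → {12}
insert 30 → {30, 12}
insert 20 → {30, 20, 12}
pop-max → 30; now {20, 12}
insert 40 → {40, 20, 12}
pop-max → 40; now {20, 12}
pop-max → 20; now {12}
pop-max → 12; now {}
insert 29 → {29}
pop-max → 29; now {}
insert 9 → {9}
insert 14 → {14, 9}
pop-max → 14; now {9}
pop-max → 9; now {}
insert 6 → {6}
pop-max → 6; now {}
insert 34 → {34}
pop-max → 34; now {}
insert 23 → {23}
insert 21 → {23, 21}
pop-max → 23; now {21}
insert 26 → {26, 21}
pop-max → 26; now {21}
pop-max → 21; now {}
insert 32 → {32}
pop-max → 32; now {}

30, 40, 20, 12, 29, 14, 9, 6, 34, 23, 26, 21, 32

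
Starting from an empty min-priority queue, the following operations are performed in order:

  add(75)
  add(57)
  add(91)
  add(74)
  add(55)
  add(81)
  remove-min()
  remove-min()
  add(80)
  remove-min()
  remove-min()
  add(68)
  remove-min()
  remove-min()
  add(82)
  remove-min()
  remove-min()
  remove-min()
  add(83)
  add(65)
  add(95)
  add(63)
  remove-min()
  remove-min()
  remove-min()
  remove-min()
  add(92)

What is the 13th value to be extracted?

insert 75 → {75}
insert 57 → {57, 75}
insert 91 → {57, 75, 91}
insert 74 → {57, 74, 75, 91}
insert 55 → {55, 57, 74, 75, 91}
insert 81 → {55, 57, 74, 75, 81, 91}
remove-min → 55; now {57, 74, 75, 81, 91}
remove-min → 57; now {74, 75, 81, 91}
insert 80 → {74, 75, 80, 81, 91}
remove-min → 74; now {75, 80, 81, 91}
remove-min → 75; now {80, 81, 91}
insert 68 → {68, 80, 81, 91}
remove-min → 68; now {80, 81, 91}
remove-min → 80; now {81, 91}
insert 82 → {81, 82, 91}
remove-min → 81; now {82, 91}
remove-min → 82; now {91}
remove-min → 91; now {}
insert 83 → {83}
insert 65 → {65, 83}
insert 95 → {65, 83, 95}
insert 63 → {63, 65, 83, 95}
remove-min → 63; now {65, 83, 95}
remove-min → 65; now {83, 95}
remove-min → 83; now {95}
remove-min → 95; now {}
insert 92 → {92}

95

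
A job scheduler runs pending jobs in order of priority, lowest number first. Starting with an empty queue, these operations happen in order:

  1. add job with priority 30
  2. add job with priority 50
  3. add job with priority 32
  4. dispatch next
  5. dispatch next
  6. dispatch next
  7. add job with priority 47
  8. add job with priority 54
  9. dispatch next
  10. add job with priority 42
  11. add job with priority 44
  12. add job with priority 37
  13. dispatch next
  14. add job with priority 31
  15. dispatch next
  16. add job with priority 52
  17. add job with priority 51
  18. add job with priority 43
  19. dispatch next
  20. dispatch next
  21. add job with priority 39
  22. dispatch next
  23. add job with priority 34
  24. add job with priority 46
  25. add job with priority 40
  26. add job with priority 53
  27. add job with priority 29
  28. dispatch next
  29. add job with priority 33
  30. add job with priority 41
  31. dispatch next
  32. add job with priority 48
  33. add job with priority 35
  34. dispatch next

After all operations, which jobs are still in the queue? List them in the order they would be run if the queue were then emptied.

insert 30 → {30}
insert 50 → {30, 50}
insert 32 → {30, 32, 50}
dispatch next → 30; now {32, 50}
dispatch next → 32; now {50}
dispatch next → 50; now {}
insert 47 → {47}
insert 54 → {47, 54}
dispatch next → 47; now {54}
insert 42 → {42, 54}
insert 44 → {42, 44, 54}
insert 37 → {37, 42, 44, 54}
dispatch next → 37; now {42, 44, 54}
insert 31 → {31, 42, 44, 54}
dispatch next → 31; now {42, 44, 54}
insert 52 → {42, 44, 52, 54}
insert 51 → {42, 44, 51, 52, 54}
insert 43 → {42, 43, 44, 51, 52, 54}
dispatch next → 42; now {43, 44, 51, 52, 54}
dispatch next → 43; now {44, 51, 52, 54}
insert 39 → {39, 44, 51, 52, 54}
dispatch next → 39; now {44, 51, 52, 54}
insert 34 → {34, 44, 51, 52, 54}
insert 46 → {34, 44, 46, 51, 52, 54}
insert 40 → {34, 40, 44, 46, 51, 52, 54}
insert 53 → {34, 40, 44, 46, 51, 52, 53, 54}
insert 29 → {29, 34, 40, 44, 46, 51, 52, 53, 54}
dispatch next → 29; now {34, 40, 44, 46, 51, 52, 53, 54}
insert 33 → {33, 34, 40, 44, 46, 51, 52, 53, 54}
insert 41 → {33, 34, 40, 41, 44, 46, 51, 52, 53, 54}
dispatch next → 33; now {34, 40, 41, 44, 46, 51, 52, 53, 54}
insert 48 → {34, 40, 41, 44, 46, 48, 51, 52, 53, 54}
insert 35 → {34, 35, 40, 41, 44, 46, 48, 51, 52, 53, 54}
dispatch next → 34; now {35, 40, 41, 44, 46, 48, 51, 52, 53, 54}

35 → 40 → 41 → 44 → 46 → 48 → 51 → 52 → 53 → 54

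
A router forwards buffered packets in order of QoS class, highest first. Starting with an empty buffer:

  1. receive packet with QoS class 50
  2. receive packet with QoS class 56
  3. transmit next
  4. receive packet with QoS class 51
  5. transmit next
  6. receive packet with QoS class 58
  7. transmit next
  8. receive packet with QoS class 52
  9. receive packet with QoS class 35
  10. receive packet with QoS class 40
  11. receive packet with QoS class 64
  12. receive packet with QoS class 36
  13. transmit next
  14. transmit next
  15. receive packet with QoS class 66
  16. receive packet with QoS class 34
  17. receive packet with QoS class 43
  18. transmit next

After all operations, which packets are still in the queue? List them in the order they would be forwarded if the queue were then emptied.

50 → 43 → 40 → 36 → 35 → 34

insert 50 → {50}
insert 56 → {56, 50}
transmit next → 56; now {50}
insert 51 → {51, 50}
transmit next → 51; now {50}
insert 58 → {58, 50}
transmit next → 58; now {50}
insert 52 → {52, 50}
insert 35 → {52, 50, 35}
insert 40 → {52, 50, 40, 35}
insert 64 → {64, 52, 50, 40, 35}
insert 36 → {64, 52, 50, 40, 36, 35}
transmit next → 64; now {52, 50, 40, 36, 35}
transmit next → 52; now {50, 40, 36, 35}
insert 66 → {66, 50, 40, 36, 35}
insert 34 → {66, 50, 40, 36, 35, 34}
insert 43 → {66, 50, 43, 40, 36, 35, 34}
transmit next → 66; now {50, 43, 40, 36, 35, 34}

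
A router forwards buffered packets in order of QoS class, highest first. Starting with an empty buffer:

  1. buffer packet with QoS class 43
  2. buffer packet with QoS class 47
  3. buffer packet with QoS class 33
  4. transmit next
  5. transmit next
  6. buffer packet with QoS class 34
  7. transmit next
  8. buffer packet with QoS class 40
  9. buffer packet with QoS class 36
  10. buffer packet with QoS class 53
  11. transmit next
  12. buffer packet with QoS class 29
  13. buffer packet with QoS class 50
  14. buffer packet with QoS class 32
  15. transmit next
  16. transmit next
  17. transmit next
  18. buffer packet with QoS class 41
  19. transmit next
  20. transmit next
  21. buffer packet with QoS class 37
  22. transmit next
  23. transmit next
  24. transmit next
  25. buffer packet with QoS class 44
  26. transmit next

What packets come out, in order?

insert 43 → {43}
insert 47 → {47, 43}
insert 33 → {47, 43, 33}
transmit next → 47; now {43, 33}
transmit next → 43; now {33}
insert 34 → {34, 33}
transmit next → 34; now {33}
insert 40 → {40, 33}
insert 36 → {40, 36, 33}
insert 53 → {53, 40, 36, 33}
transmit next → 53; now {40, 36, 33}
insert 29 → {40, 36, 33, 29}
insert 50 → {50, 40, 36, 33, 29}
insert 32 → {50, 40, 36, 33, 32, 29}
transmit next → 50; now {40, 36, 33, 32, 29}
transmit next → 40; now {36, 33, 32, 29}
transmit next → 36; now {33, 32, 29}
insert 41 → {41, 33, 32, 29}
transmit next → 41; now {33, 32, 29}
transmit next → 33; now {32, 29}
insert 37 → {37, 32, 29}
transmit next → 37; now {32, 29}
transmit next → 32; now {29}
transmit next → 29; now {}
insert 44 → {44}
transmit next → 44; now {}

47 → 43 → 34 → 53 → 50 → 40 → 36 → 41 → 33 → 37 → 32 → 29 → 44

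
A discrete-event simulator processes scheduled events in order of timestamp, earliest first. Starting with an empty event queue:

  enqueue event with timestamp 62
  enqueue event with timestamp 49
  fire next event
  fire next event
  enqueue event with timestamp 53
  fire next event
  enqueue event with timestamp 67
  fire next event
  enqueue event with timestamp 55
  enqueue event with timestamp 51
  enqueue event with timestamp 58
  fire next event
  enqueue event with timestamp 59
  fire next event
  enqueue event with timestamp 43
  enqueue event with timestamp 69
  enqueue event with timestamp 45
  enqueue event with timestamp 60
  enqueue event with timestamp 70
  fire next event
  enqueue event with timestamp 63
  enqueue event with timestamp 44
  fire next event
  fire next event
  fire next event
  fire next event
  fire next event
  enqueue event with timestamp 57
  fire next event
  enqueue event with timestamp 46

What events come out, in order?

[49, 62, 53, 67, 51, 55, 43, 44, 45, 58, 59, 60, 57]

insert 62 → {62}
insert 49 → {49, 62}
fire next event → 49; now {62}
fire next event → 62; now {}
insert 53 → {53}
fire next event → 53; now {}
insert 67 → {67}
fire next event → 67; now {}
insert 55 → {55}
insert 51 → {51, 55}
insert 58 → {51, 55, 58}
fire next event → 51; now {55, 58}
insert 59 → {55, 58, 59}
fire next event → 55; now {58, 59}
insert 43 → {43, 58, 59}
insert 69 → {43, 58, 59, 69}
insert 45 → {43, 45, 58, 59, 69}
insert 60 → {43, 45, 58, 59, 60, 69}
insert 70 → {43, 45, 58, 59, 60, 69, 70}
fire next event → 43; now {45, 58, 59, 60, 69, 70}
insert 63 → {45, 58, 59, 60, 63, 69, 70}
insert 44 → {44, 45, 58, 59, 60, 63, 69, 70}
fire next event → 44; now {45, 58, 59, 60, 63, 69, 70}
fire next event → 45; now {58, 59, 60, 63, 69, 70}
fire next event → 58; now {59, 60, 63, 69, 70}
fire next event → 59; now {60, 63, 69, 70}
fire next event → 60; now {63, 69, 70}
insert 57 → {57, 63, 69, 70}
fire next event → 57; now {63, 69, 70}
insert 46 → {46, 63, 69, 70}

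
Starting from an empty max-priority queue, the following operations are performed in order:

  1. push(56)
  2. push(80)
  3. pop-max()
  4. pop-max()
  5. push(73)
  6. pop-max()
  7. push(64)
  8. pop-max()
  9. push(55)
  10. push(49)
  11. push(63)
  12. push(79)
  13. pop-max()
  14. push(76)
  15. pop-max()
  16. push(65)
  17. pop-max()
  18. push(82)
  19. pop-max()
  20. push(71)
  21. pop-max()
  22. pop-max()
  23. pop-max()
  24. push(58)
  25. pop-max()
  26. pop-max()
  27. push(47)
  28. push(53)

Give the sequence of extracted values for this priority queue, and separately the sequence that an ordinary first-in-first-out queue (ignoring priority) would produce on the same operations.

insert 56 → {56}
insert 80 → {80, 56}
pop-max → 80; now {56}
pop-max → 56; now {}
insert 73 → {73}
pop-max → 73; now {}
insert 64 → {64}
pop-max → 64; now {}
insert 55 → {55}
insert 49 → {55, 49}
insert 63 → {63, 55, 49}
insert 79 → {79, 63, 55, 49}
pop-max → 79; now {63, 55, 49}
insert 76 → {76, 63, 55, 49}
pop-max → 76; now {63, 55, 49}
insert 65 → {65, 63, 55, 49}
pop-max → 65; now {63, 55, 49}
insert 82 → {82, 63, 55, 49}
pop-max → 82; now {63, 55, 49}
insert 71 → {71, 63, 55, 49}
pop-max → 71; now {63, 55, 49}
pop-max → 63; now {55, 49}
pop-max → 55; now {49}
insert 58 → {58, 49}
pop-max → 58; now {49}
pop-max → 49; now {}
insert 47 → {47}
insert 53 → {53, 47}

priority queue: [80, 56, 73, 64, 79, 76, 65, 82, 71, 63, 55, 58, 49]; FIFO queue: [56, 80, 73, 64, 55, 49, 63, 79, 76, 65, 82, 71, 58]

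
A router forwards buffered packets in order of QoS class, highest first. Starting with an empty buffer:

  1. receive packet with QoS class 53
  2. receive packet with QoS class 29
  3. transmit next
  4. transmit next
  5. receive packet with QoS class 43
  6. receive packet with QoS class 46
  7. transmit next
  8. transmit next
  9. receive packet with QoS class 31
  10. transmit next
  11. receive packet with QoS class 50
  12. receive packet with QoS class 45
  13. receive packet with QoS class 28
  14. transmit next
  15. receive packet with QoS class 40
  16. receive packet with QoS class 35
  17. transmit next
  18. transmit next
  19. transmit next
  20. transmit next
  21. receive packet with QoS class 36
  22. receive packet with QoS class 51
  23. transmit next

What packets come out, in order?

53 → 29 → 46 → 43 → 31 → 50 → 45 → 40 → 35 → 28 → 51

insert 53 → {53}
insert 29 → {53, 29}
transmit next → 53; now {29}
transmit next → 29; now {}
insert 43 → {43}
insert 46 → {46, 43}
transmit next → 46; now {43}
transmit next → 43; now {}
insert 31 → {31}
transmit next → 31; now {}
insert 50 → {50}
insert 45 → {50, 45}
insert 28 → {50, 45, 28}
transmit next → 50; now {45, 28}
insert 40 → {45, 40, 28}
insert 35 → {45, 40, 35, 28}
transmit next → 45; now {40, 35, 28}
transmit next → 40; now {35, 28}
transmit next → 35; now {28}
transmit next → 28; now {}
insert 36 → {36}
insert 51 → {51, 36}
transmit next → 51; now {36}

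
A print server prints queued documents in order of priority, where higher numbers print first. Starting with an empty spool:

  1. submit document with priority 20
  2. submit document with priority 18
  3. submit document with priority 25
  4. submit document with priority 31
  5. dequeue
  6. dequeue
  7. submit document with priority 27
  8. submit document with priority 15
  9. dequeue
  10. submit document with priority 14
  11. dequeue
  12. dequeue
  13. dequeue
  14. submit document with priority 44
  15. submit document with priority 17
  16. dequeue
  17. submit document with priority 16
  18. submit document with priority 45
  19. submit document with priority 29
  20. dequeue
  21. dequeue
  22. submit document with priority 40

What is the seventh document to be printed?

44

insert 20 → {20}
insert 18 → {20, 18}
insert 25 → {25, 20, 18}
insert 31 → {31, 25, 20, 18}
dequeue → 31; now {25, 20, 18}
dequeue → 25; now {20, 18}
insert 27 → {27, 20, 18}
insert 15 → {27, 20, 18, 15}
dequeue → 27; now {20, 18, 15}
insert 14 → {20, 18, 15, 14}
dequeue → 20; now {18, 15, 14}
dequeue → 18; now {15, 14}
dequeue → 15; now {14}
insert 44 → {44, 14}
insert 17 → {44, 17, 14}
dequeue → 44; now {17, 14}
insert 16 → {17, 16, 14}
insert 45 → {45, 17, 16, 14}
insert 29 → {45, 29, 17, 16, 14}
dequeue → 45; now {29, 17, 16, 14}
dequeue → 29; now {17, 16, 14}
insert 40 → {40, 17, 16, 14}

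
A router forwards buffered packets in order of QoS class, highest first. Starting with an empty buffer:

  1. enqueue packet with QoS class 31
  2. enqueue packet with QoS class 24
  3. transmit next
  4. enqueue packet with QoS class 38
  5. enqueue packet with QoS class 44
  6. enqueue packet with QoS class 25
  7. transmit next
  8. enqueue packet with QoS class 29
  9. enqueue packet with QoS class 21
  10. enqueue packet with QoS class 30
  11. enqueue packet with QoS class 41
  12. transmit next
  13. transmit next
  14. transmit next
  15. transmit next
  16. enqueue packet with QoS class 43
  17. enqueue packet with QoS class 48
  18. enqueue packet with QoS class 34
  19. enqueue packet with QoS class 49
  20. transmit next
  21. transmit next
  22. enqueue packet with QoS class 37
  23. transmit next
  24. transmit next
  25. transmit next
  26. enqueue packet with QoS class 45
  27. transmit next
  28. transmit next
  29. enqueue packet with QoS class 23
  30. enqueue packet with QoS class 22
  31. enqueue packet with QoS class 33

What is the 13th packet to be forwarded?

insert 31 → {31}
insert 24 → {31, 24}
transmit next → 31; now {24}
insert 38 → {38, 24}
insert 44 → {44, 38, 24}
insert 25 → {44, 38, 25, 24}
transmit next → 44; now {38, 25, 24}
insert 29 → {38, 29, 25, 24}
insert 21 → {38, 29, 25, 24, 21}
insert 30 → {38, 30, 29, 25, 24, 21}
insert 41 → {41, 38, 30, 29, 25, 24, 21}
transmit next → 41; now {38, 30, 29, 25, 24, 21}
transmit next → 38; now {30, 29, 25, 24, 21}
transmit next → 30; now {29, 25, 24, 21}
transmit next → 29; now {25, 24, 21}
insert 43 → {43, 25, 24, 21}
insert 48 → {48, 43, 25, 24, 21}
insert 34 → {48, 43, 34, 25, 24, 21}
insert 49 → {49, 48, 43, 34, 25, 24, 21}
transmit next → 49; now {48, 43, 34, 25, 24, 21}
transmit next → 48; now {43, 34, 25, 24, 21}
insert 37 → {43, 37, 34, 25, 24, 21}
transmit next → 43; now {37, 34, 25, 24, 21}
transmit next → 37; now {34, 25, 24, 21}
transmit next → 34; now {25, 24, 21}
insert 45 → {45, 25, 24, 21}
transmit next → 45; now {25, 24, 21}
transmit next → 25; now {24, 21}
insert 23 → {24, 23, 21}
insert 22 → {24, 23, 22, 21}
insert 33 → {33, 24, 23, 22, 21}

25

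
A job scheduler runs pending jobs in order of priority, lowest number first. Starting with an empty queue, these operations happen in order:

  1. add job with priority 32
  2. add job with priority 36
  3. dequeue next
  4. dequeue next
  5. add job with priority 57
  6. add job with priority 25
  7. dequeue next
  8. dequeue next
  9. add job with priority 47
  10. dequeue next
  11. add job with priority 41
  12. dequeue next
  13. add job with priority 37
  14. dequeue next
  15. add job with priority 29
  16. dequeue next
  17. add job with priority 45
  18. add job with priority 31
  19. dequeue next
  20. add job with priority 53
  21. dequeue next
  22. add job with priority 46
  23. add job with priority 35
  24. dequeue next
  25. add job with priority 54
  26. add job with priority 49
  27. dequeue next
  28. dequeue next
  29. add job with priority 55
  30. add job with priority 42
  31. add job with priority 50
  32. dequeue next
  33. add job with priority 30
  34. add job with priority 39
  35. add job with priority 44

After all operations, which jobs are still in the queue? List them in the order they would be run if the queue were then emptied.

insert 32 → {32}
insert 36 → {32, 36}
dequeue next → 32; now {36}
dequeue next → 36; now {}
insert 57 → {57}
insert 25 → {25, 57}
dequeue next → 25; now {57}
dequeue next → 57; now {}
insert 47 → {47}
dequeue next → 47; now {}
insert 41 → {41}
dequeue next → 41; now {}
insert 37 → {37}
dequeue next → 37; now {}
insert 29 → {29}
dequeue next → 29; now {}
insert 45 → {45}
insert 31 → {31, 45}
dequeue next → 31; now {45}
insert 53 → {45, 53}
dequeue next → 45; now {53}
insert 46 → {46, 53}
insert 35 → {35, 46, 53}
dequeue next → 35; now {46, 53}
insert 54 → {46, 53, 54}
insert 49 → {46, 49, 53, 54}
dequeue next → 46; now {49, 53, 54}
dequeue next → 49; now {53, 54}
insert 55 → {53, 54, 55}
insert 42 → {42, 53, 54, 55}
insert 50 → {42, 50, 53, 54, 55}
dequeue next → 42; now {50, 53, 54, 55}
insert 30 → {30, 50, 53, 54, 55}
insert 39 → {30, 39, 50, 53, 54, 55}
insert 44 → {30, 39, 44, 50, 53, 54, 55}

[30, 39, 44, 50, 53, 54, 55]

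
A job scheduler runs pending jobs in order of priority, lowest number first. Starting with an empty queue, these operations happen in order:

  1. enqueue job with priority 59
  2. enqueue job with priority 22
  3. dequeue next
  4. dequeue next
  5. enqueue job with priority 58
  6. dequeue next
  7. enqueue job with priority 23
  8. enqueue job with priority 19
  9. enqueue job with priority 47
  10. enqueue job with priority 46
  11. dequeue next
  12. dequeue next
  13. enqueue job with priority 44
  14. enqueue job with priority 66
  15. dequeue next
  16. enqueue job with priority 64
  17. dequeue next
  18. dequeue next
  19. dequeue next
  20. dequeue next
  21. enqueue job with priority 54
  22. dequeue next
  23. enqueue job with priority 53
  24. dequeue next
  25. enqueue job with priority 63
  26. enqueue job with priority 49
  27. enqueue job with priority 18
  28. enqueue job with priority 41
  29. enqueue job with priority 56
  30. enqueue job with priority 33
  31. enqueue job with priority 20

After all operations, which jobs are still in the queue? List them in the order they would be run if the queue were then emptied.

insert 59 → {59}
insert 22 → {22, 59}
dequeue next → 22; now {59}
dequeue next → 59; now {}
insert 58 → {58}
dequeue next → 58; now {}
insert 23 → {23}
insert 19 → {19, 23}
insert 47 → {19, 23, 47}
insert 46 → {19, 23, 46, 47}
dequeue next → 19; now {23, 46, 47}
dequeue next → 23; now {46, 47}
insert 44 → {44, 46, 47}
insert 66 → {44, 46, 47, 66}
dequeue next → 44; now {46, 47, 66}
insert 64 → {46, 47, 64, 66}
dequeue next → 46; now {47, 64, 66}
dequeue next → 47; now {64, 66}
dequeue next → 64; now {66}
dequeue next → 66; now {}
insert 54 → {54}
dequeue next → 54; now {}
insert 53 → {53}
dequeue next → 53; now {}
insert 63 → {63}
insert 49 → {49, 63}
insert 18 → {18, 49, 63}
insert 41 → {18, 41, 49, 63}
insert 56 → {18, 41, 49, 56, 63}
insert 33 → {18, 33, 41, 49, 56, 63}
insert 20 → {18, 20, 33, 41, 49, 56, 63}

18, 20, 33, 41, 49, 56, 63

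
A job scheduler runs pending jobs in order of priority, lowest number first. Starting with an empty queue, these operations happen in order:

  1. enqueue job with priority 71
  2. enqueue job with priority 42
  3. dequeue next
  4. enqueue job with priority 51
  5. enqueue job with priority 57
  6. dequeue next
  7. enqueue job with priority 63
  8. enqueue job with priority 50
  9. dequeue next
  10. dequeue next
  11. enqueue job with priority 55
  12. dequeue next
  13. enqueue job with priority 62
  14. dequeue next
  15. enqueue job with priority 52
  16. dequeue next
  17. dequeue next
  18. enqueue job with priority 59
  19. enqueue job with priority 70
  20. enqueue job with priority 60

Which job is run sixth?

62

insert 71 → {71}
insert 42 → {42, 71}
dequeue next → 42; now {71}
insert 51 → {51, 71}
insert 57 → {51, 57, 71}
dequeue next → 51; now {57, 71}
insert 63 → {57, 63, 71}
insert 50 → {50, 57, 63, 71}
dequeue next → 50; now {57, 63, 71}
dequeue next → 57; now {63, 71}
insert 55 → {55, 63, 71}
dequeue next → 55; now {63, 71}
insert 62 → {62, 63, 71}
dequeue next → 62; now {63, 71}
insert 52 → {52, 63, 71}
dequeue next → 52; now {63, 71}
dequeue next → 63; now {71}
insert 59 → {59, 71}
insert 70 → {59, 70, 71}
insert 60 → {59, 60, 70, 71}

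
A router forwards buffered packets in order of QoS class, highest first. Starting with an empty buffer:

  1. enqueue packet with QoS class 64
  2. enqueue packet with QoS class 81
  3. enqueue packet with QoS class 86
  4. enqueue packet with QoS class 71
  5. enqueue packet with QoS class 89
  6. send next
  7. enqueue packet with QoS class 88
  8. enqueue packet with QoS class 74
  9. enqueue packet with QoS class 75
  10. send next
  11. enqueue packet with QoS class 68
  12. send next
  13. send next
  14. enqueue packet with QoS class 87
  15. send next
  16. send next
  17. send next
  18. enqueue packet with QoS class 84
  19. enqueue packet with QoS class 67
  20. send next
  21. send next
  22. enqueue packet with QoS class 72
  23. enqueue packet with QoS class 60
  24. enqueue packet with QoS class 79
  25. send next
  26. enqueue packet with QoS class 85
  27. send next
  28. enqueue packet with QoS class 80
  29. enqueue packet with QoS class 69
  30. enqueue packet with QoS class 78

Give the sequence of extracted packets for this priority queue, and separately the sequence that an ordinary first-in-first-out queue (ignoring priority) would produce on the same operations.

insert 64 → {64}
insert 81 → {81, 64}
insert 86 → {86, 81, 64}
insert 71 → {86, 81, 71, 64}
insert 89 → {89, 86, 81, 71, 64}
send next → 89; now {86, 81, 71, 64}
insert 88 → {88, 86, 81, 71, 64}
insert 74 → {88, 86, 81, 74, 71, 64}
insert 75 → {88, 86, 81, 75, 74, 71, 64}
send next → 88; now {86, 81, 75, 74, 71, 64}
insert 68 → {86, 81, 75, 74, 71, 68, 64}
send next → 86; now {81, 75, 74, 71, 68, 64}
send next → 81; now {75, 74, 71, 68, 64}
insert 87 → {87, 75, 74, 71, 68, 64}
send next → 87; now {75, 74, 71, 68, 64}
send next → 75; now {74, 71, 68, 64}
send next → 74; now {71, 68, 64}
insert 84 → {84, 71, 68, 64}
insert 67 → {84, 71, 68, 67, 64}
send next → 84; now {71, 68, 67, 64}
send next → 71; now {68, 67, 64}
insert 72 → {72, 68, 67, 64}
insert 60 → {72, 68, 67, 64, 60}
insert 79 → {79, 72, 68, 67, 64, 60}
send next → 79; now {72, 68, 67, 64, 60}
insert 85 → {85, 72, 68, 67, 64, 60}
send next → 85; now {72, 68, 67, 64, 60}
insert 80 → {80, 72, 68, 67, 64, 60}
insert 69 → {80, 72, 69, 68, 67, 64, 60}
insert 78 → {80, 78, 72, 69, 68, 67, 64, 60}

priority queue: 89 → 88 → 86 → 81 → 87 → 75 → 74 → 84 → 71 → 79 → 85; FIFO queue: 64, 81, 86, 71, 89, 88, 74, 75, 68, 87, 84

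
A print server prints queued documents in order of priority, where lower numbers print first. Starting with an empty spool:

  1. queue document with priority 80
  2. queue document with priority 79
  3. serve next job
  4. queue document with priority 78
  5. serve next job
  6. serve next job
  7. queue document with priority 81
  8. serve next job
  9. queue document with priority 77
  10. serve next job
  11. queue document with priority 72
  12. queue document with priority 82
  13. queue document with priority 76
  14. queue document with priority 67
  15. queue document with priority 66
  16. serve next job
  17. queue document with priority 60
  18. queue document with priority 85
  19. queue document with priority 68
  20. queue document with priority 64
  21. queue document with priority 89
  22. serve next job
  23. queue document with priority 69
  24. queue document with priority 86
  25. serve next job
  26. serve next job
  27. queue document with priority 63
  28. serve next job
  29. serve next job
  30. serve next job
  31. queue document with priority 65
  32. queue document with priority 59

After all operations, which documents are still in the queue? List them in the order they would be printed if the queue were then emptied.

[59, 65, 72, 76, 82, 85, 86, 89]

insert 80 → {80}
insert 79 → {79, 80}
serve next job → 79; now {80}
insert 78 → {78, 80}
serve next job → 78; now {80}
serve next job → 80; now {}
insert 81 → {81}
serve next job → 81; now {}
insert 77 → {77}
serve next job → 77; now {}
insert 72 → {72}
insert 82 → {72, 82}
insert 76 → {72, 76, 82}
insert 67 → {67, 72, 76, 82}
insert 66 → {66, 67, 72, 76, 82}
serve next job → 66; now {67, 72, 76, 82}
insert 60 → {60, 67, 72, 76, 82}
insert 85 → {60, 67, 72, 76, 82, 85}
insert 68 → {60, 67, 68, 72, 76, 82, 85}
insert 64 → {60, 64, 67, 68, 72, 76, 82, 85}
insert 89 → {60, 64, 67, 68, 72, 76, 82, 85, 89}
serve next job → 60; now {64, 67, 68, 72, 76, 82, 85, 89}
insert 69 → {64, 67, 68, 69, 72, 76, 82, 85, 89}
insert 86 → {64, 67, 68, 69, 72, 76, 82, 85, 86, 89}
serve next job → 64; now {67, 68, 69, 72, 76, 82, 85, 86, 89}
serve next job → 67; now {68, 69, 72, 76, 82, 85, 86, 89}
insert 63 → {63, 68, 69, 72, 76, 82, 85, 86, 89}
serve next job → 63; now {68, 69, 72, 76, 82, 85, 86, 89}
serve next job → 68; now {69, 72, 76, 82, 85, 86, 89}
serve next job → 69; now {72, 76, 82, 85, 86, 89}
insert 65 → {65, 72, 76, 82, 85, 86, 89}
insert 59 → {59, 65, 72, 76, 82, 85, 86, 89}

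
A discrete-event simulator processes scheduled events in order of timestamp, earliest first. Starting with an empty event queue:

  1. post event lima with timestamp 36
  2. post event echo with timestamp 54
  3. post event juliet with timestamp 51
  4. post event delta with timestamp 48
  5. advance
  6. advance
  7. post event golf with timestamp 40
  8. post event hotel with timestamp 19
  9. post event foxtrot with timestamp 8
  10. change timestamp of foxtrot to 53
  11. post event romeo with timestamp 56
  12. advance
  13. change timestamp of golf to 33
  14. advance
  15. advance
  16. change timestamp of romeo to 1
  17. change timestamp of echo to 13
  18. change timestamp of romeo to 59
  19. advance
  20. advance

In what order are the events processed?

add lima (timestamp 36) → {lima:36}
add echo (timestamp 54) → {lima:36, echo:54}
add juliet (timestamp 51) → {lima:36, juliet:51, echo:54}
add delta (timestamp 48) → {lima:36, delta:48, juliet:51, echo:54}
advance → lima; now {delta:48, juliet:51, echo:54}
advance → delta; now {juliet:51, echo:54}
add golf (timestamp 40) → {golf:40, juliet:51, echo:54}
add hotel (timestamp 19) → {hotel:19, golf:40, juliet:51, echo:54}
add foxtrot (timestamp 8) → {foxtrot:8, hotel:19, golf:40, juliet:51, echo:54}
update foxtrot to timestamp 53 → {hotel:19, golf:40, juliet:51, foxtrot:53, echo:54}
add romeo (timestamp 56) → {hotel:19, golf:40, juliet:51, foxtrot:53, echo:54, romeo:56}
advance → hotel; now {golf:40, juliet:51, foxtrot:53, echo:54, romeo:56}
update golf to timestamp 33 → {golf:33, juliet:51, foxtrot:53, echo:54, romeo:56}
advance → golf; now {juliet:51, foxtrot:53, echo:54, romeo:56}
advance → juliet; now {foxtrot:53, echo:54, romeo:56}
update romeo to timestamp 1 → {romeo:1, foxtrot:53, echo:54}
update echo to timestamp 13 → {romeo:1, echo:13, foxtrot:53}
update romeo to timestamp 59 → {echo:13, foxtrot:53, romeo:59}
advance → echo; now {foxtrot:53, romeo:59}
advance → foxtrot; now {romeo:59}

[lima, delta, hotel, golf, juliet, echo, foxtrot]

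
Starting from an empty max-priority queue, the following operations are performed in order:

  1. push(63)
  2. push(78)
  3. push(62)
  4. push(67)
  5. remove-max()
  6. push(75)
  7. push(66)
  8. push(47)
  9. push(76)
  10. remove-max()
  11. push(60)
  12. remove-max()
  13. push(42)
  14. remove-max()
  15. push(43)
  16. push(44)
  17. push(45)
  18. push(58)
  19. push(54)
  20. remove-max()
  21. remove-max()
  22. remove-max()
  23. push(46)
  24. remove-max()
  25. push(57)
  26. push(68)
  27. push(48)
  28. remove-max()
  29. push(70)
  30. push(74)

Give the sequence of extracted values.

78 → 76 → 75 → 67 → 66 → 63 → 62 → 60 → 68

insert 63 → {63}
insert 78 → {78, 63}
insert 62 → {78, 63, 62}
insert 67 → {78, 67, 63, 62}
remove-max → 78; now {67, 63, 62}
insert 75 → {75, 67, 63, 62}
insert 66 → {75, 67, 66, 63, 62}
insert 47 → {75, 67, 66, 63, 62, 47}
insert 76 → {76, 75, 67, 66, 63, 62, 47}
remove-max → 76; now {75, 67, 66, 63, 62, 47}
insert 60 → {75, 67, 66, 63, 62, 60, 47}
remove-max → 75; now {67, 66, 63, 62, 60, 47}
insert 42 → {67, 66, 63, 62, 60, 47, 42}
remove-max → 67; now {66, 63, 62, 60, 47, 42}
insert 43 → {66, 63, 62, 60, 47, 43, 42}
insert 44 → {66, 63, 62, 60, 47, 44, 43, 42}
insert 45 → {66, 63, 62, 60, 47, 45, 44, 43, 42}
insert 58 → {66, 63, 62, 60, 58, 47, 45, 44, 43, 42}
insert 54 → {66, 63, 62, 60, 58, 54, 47, 45, 44, 43, 42}
remove-max → 66; now {63, 62, 60, 58, 54, 47, 45, 44, 43, 42}
remove-max → 63; now {62, 60, 58, 54, 47, 45, 44, 43, 42}
remove-max → 62; now {60, 58, 54, 47, 45, 44, 43, 42}
insert 46 → {60, 58, 54, 47, 46, 45, 44, 43, 42}
remove-max → 60; now {58, 54, 47, 46, 45, 44, 43, 42}
insert 57 → {58, 57, 54, 47, 46, 45, 44, 43, 42}
insert 68 → {68, 58, 57, 54, 47, 46, 45, 44, 43, 42}
insert 48 → {68, 58, 57, 54, 48, 47, 46, 45, 44, 43, 42}
remove-max → 68; now {58, 57, 54, 48, 47, 46, 45, 44, 43, 42}
insert 70 → {70, 58, 57, 54, 48, 47, 46, 45, 44, 43, 42}
insert 74 → {74, 70, 58, 57, 54, 48, 47, 46, 45, 44, 43, 42}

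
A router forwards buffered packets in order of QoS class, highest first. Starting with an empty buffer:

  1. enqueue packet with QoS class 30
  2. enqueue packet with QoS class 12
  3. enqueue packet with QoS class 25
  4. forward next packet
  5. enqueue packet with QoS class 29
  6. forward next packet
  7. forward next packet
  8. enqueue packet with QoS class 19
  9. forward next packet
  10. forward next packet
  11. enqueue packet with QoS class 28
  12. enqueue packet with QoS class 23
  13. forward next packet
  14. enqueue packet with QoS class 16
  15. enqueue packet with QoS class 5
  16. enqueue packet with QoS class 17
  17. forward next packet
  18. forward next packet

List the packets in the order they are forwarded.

30, 29, 25, 19, 12, 28, 23, 17

insert 30 → {30}
insert 12 → {30, 12}
insert 25 → {30, 25, 12}
forward next packet → 30; now {25, 12}
insert 29 → {29, 25, 12}
forward next packet → 29; now {25, 12}
forward next packet → 25; now {12}
insert 19 → {19, 12}
forward next packet → 19; now {12}
forward next packet → 12; now {}
insert 28 → {28}
insert 23 → {28, 23}
forward next packet → 28; now {23}
insert 16 → {23, 16}
insert 5 → {23, 16, 5}
insert 17 → {23, 17, 16, 5}
forward next packet → 23; now {17, 16, 5}
forward next packet → 17; now {16, 5}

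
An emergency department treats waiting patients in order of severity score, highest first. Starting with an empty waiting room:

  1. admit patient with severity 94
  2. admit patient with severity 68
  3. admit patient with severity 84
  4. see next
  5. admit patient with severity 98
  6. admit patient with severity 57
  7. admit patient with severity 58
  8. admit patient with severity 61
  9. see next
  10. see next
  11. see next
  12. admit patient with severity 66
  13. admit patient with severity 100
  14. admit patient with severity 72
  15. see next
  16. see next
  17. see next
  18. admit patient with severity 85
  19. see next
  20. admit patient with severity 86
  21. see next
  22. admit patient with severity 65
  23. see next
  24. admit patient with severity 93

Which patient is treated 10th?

65

insert 94 → {94}
insert 68 → {94, 68}
insert 84 → {94, 84, 68}
see next → 94; now {84, 68}
insert 98 → {98, 84, 68}
insert 57 → {98, 84, 68, 57}
insert 58 → {98, 84, 68, 58, 57}
insert 61 → {98, 84, 68, 61, 58, 57}
see next → 98; now {84, 68, 61, 58, 57}
see next → 84; now {68, 61, 58, 57}
see next → 68; now {61, 58, 57}
insert 66 → {66, 61, 58, 57}
insert 100 → {100, 66, 61, 58, 57}
insert 72 → {100, 72, 66, 61, 58, 57}
see next → 100; now {72, 66, 61, 58, 57}
see next → 72; now {66, 61, 58, 57}
see next → 66; now {61, 58, 57}
insert 85 → {85, 61, 58, 57}
see next → 85; now {61, 58, 57}
insert 86 → {86, 61, 58, 57}
see next → 86; now {61, 58, 57}
insert 65 → {65, 61, 58, 57}
see next → 65; now {61, 58, 57}
insert 93 → {93, 61, 58, 57}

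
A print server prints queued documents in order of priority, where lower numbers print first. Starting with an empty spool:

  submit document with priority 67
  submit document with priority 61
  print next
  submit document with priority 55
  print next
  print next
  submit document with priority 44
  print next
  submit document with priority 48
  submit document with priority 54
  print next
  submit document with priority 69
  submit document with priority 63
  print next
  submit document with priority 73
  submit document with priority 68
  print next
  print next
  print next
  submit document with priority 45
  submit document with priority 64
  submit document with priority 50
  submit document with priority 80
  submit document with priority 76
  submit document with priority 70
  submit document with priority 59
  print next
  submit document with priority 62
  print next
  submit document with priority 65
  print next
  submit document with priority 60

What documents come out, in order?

insert 67 → {67}
insert 61 → {61, 67}
print next → 61; now {67}
insert 55 → {55, 67}
print next → 55; now {67}
print next → 67; now {}
insert 44 → {44}
print next → 44; now {}
insert 48 → {48}
insert 54 → {48, 54}
print next → 48; now {54}
insert 69 → {54, 69}
insert 63 → {54, 63, 69}
print next → 54; now {63, 69}
insert 73 → {63, 69, 73}
insert 68 → {63, 68, 69, 73}
print next → 63; now {68, 69, 73}
print next → 68; now {69, 73}
print next → 69; now {73}
insert 45 → {45, 73}
insert 64 → {45, 64, 73}
insert 50 → {45, 50, 64, 73}
insert 80 → {45, 50, 64, 73, 80}
insert 76 → {45, 50, 64, 73, 76, 80}
insert 70 → {45, 50, 64, 70, 73, 76, 80}
insert 59 → {45, 50, 59, 64, 70, 73, 76, 80}
print next → 45; now {50, 59, 64, 70, 73, 76, 80}
insert 62 → {50, 59, 62, 64, 70, 73, 76, 80}
print next → 50; now {59, 62, 64, 70, 73, 76, 80}
insert 65 → {59, 62, 64, 65, 70, 73, 76, 80}
print next → 59; now {62, 64, 65, 70, 73, 76, 80}
insert 60 → {60, 62, 64, 65, 70, 73, 76, 80}

61 → 55 → 67 → 44 → 48 → 54 → 63 → 68 → 69 → 45 → 50 → 59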